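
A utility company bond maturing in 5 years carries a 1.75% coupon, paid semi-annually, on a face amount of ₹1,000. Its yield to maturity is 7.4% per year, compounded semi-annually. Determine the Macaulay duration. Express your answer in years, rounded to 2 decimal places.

Periodic yield y = 0.037. Discount each cash flow and weight by its period:
  t   CF        PV=CF/(1+0.037)^t    t·PV
  1         8.75         8.4378         8.4378
  2         8.75         8.1367        16.2735
  3         8.75         7.8464        23.5393
  4         8.75         7.5665        30.2659
  5         8.75         7.2965        36.4825
  6         8.75         7.0362        42.2169
  7         8.75         6.7851        47.4958
  8         8.75         6.5430        52.3441
  9         8.75         6.3096        56.7861
  10    1,008.75       701.4488     7,014.4881
  Σ                    767.4066     7,328.3299
Price P = Σ PV = 767.4066.
Macaulay duration = Σ(t·PV) / P = 7,328.3299 / 767.4066 = 9.54947 half-year periods.
In years: 9.54947 / 2 = 4.77474 years.

4.77 years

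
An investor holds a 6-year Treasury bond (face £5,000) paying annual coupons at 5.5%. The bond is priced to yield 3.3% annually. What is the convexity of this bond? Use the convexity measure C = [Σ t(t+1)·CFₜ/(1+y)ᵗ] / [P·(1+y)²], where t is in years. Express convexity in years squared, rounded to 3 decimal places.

With y = 0.033:
  t   CF        PV=CF/(1+0.033)^t    t·PV        t(t+1)·PV
  1       275.00       266.2149       266.2149         532.4298
  2       275.00       257.7105       515.4209       1,546.2628
  3       275.00       249.4777       748.4331       2,993.7324
  4       275.00       241.5079       966.0317       4,830.1587
  5       275.00       233.7928     1,168.9639       7,013.7833
  6     5,275.00     4,341.3074    26,047.8442     182,334.9093
  Σ                  5,590.0111    29,712.9087     199,251.2762
P = 5,590.0111.
Convexity = Σ t(t+1)·PV / [P·(1+y)²] = 199,251.2762 / (5,590.0111 × 1.067089) = 33.40318.

33.403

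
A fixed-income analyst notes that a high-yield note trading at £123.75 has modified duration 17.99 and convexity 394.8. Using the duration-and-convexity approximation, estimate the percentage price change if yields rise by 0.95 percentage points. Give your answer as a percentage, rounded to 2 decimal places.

-15.31%

Duration effect: -D_mod·Δy = -17.99 × (+0.0095) = -0.170905
Convexity effect: ½·C·(Δy)² = 0.5 × 394.8 × (0.0095)² = +0.01781535
ΔP/P ≈ -0.170905 + 0.01781535 = -0.15308965
= -15.308965%.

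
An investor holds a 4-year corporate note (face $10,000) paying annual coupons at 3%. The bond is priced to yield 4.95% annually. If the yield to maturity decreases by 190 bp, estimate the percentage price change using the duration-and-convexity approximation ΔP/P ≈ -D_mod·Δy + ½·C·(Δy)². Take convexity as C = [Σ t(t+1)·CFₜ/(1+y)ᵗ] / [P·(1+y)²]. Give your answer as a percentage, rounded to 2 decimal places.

With y = 0.0495:
  t   CF        PV=CF/(1+0.0495)^t    t·PV        t(t+1)·PV
  1       300.00       285.8504       285.8504         571.7008
  2       300.00       272.3682       544.7364       1,634.2091
  3       300.00       259.5218       778.5655       3,114.2622
  4    10,300.00     8,489.9954    33,959.9815     169,799.9073
  Σ                  9,307.7358    35,569.1338     175,120.0793
P = 9,307.7358; D_Mac = 3.82146 yrs; D_mod = 3.64122 yrs; C = 17.08154.
Duration effect: -3.64122 × (-0.019) = +0.069183
Convexity effect: 0.5 × 17.08154 × (-0.019)² = +0.0030832
ΔP/P ≈ +0.069183 + 0.0030832 = +0.072266 = +7.2266%.

+7.23%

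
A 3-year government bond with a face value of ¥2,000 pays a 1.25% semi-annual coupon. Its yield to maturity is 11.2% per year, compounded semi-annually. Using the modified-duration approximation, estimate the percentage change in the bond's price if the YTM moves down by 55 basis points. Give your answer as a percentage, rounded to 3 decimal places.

+1.534%

Periodic yield y = 0.056. Modified duration first:
  t   CF        PV=CF/(1+0.056)^t    t·PV
  1        12.50        11.8371        11.8371
  2        12.50        11.2094        22.4188
  3        12.50        10.6150        31.8449
  4        12.50        10.0520        40.2082
  5        12.50         9.5190        47.5949
  6     2,012.50     1,451.2839     8,707.7034
  Σ                  1,504.5164     8,861.6073
P = 1,504.5164; D_Mac = 5.89000 half-year periods = 2.94500 yrs; D_mod = 2.94500/(1+0.056) = 2.78883 yrs.
ΔP/P ≈ -D_mod · Δy = -2.78883 × (-0.0055) = +0.015339 = +1.5339%.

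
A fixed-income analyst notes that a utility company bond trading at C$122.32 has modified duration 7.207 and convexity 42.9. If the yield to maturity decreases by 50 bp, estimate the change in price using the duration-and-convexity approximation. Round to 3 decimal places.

Duration effect: -D_mod·Δy = -7.207 × (-0.005) = +0.036035
Convexity effect: ½·C·(Δy)² = 0.5 × 42.9 × (-0.005)² = +0.00053625
ΔP/P ≈ +0.036035 + 0.00053625 = +0.03657125
ΔP ≈ 122.32 × (+0.03657125) = +4.4733953.

+C$4.473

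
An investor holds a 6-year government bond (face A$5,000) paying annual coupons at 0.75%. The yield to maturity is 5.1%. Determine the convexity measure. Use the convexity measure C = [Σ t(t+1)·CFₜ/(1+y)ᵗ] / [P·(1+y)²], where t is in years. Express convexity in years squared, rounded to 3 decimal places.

36.944

With y = 0.051:
  t   CF        PV=CF/(1+0.051)^t    t·PV        t(t+1)·PV
  1        37.50        35.6803        35.6803          71.3606
  2        37.50        33.9489        67.8978         203.6935
  3        37.50        32.3015        96.9046         387.6184
  4        37.50        30.7341       122.9364         614.6819
  5        37.50        29.2427       146.2136         877.2814
  6     5,037.50     3,737.6511    22,425.9068     156,981.3478
  Σ                  3,899.5587    22,895.5395     159,135.9835
P = 3,899.5587.
Convexity = Σ t(t+1)·PV / [P·(1+y)²] = 159,135.9835 / (3,899.5587 × 1.104601) = 36.94430.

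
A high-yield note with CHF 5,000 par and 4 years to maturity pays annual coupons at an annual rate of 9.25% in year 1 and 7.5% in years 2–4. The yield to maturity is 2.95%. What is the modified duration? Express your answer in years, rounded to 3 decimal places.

3.493 years

Periodic yield y = 0.0295. First find Macaulay duration:
  t   CF        PV=CF/(1+0.0295)^t    t·PV
  1       462.50       449.2472       449.2472
  2       375.00       353.8169       707.6338
  3       375.00       343.6784     1,031.0351
  4     5,375.00     4,784.9022    19,139.6088
  Σ                  5,931.6447    21,327.5249
P = 5,931.6447; Macaulay duration = 21,327.5249 / 5,931.6447 = 3.59555 years.
Modified duration = D_Mac / (1 + y) = 3.59555 / 1.0295 = 3.49252 years.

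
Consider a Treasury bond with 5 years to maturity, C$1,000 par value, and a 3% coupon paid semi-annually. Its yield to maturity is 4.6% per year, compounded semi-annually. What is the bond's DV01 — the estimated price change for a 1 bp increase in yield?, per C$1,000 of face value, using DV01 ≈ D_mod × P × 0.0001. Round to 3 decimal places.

C$0.424

Periodic yield y = 0.023.
  t   CF        PV=CF/(1+0.023)^t    t·PV
  1        15.00        14.6628        14.6628
  2        15.00        14.3331        28.6662
  3        15.00        14.0108        42.0325
  4        15.00        13.6958        54.7834
  5        15.00        13.3879        66.9396
  6        15.00        13.0869        78.5215
  7        15.00        12.7927        89.5488
  8        15.00        12.5051       100.0406
  9        15.00        12.2239       110.0153
  10    1,015.00       808.5553     8,085.5526
  Σ                    929.2543     8,670.7632
P = 929.2543; D_Mac = 9.33088 half-year periods = 4.66544 yrs; D_mod = 4.56055 yrs.
DV01 ≈ 4.56055 × 929.2543 × 0.0001 = 0.423791.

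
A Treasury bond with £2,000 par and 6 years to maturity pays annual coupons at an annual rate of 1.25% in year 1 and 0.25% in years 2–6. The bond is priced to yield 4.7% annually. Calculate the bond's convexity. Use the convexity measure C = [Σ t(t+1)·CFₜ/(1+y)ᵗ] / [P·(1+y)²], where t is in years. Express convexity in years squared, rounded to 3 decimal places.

With y = 0.047:
  t   CF        PV=CF/(1+0.047)^t    t·PV        t(t+1)·PV
  1        25.00        23.8777        23.8777          47.7555
  2         5.00         4.5612         9.1223          27.3670
  3         5.00         4.3564        13.0693          52.2771
  4         5.00         4.1609        16.6434          83.2172
  5         5.00         3.9741        19.8704         119.2224
  6     2,005.00     1,522.0688     9,132.4129      63,926.8901
  Σ                  1,562.9991     9,214.9961      64,256.7293
P = 1,562.9991.
Convexity = Σ t(t+1)·PV / [P·(1+y)²] = 64,256.7293 / (1,562.9991 × 1.096209) = 37.50304.

37.503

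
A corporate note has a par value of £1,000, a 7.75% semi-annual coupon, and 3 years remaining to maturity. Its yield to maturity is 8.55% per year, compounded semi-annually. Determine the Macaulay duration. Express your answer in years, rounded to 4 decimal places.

Periodic yield y = 0.04275. Discount each cash flow and weight by its period:
  t   CF        PV=CF/(1+0.04275)^t    t·PV
  1        38.75        37.1614        37.1614
  2        38.75        35.6378        71.2757
  3        38.75        34.1768       102.5303
  4        38.75        32.7756       131.1025
  5        38.75        31.4319       157.1595
  6     1,038.75       808.0344     4,848.2064
  Σ                    979.2179     5,347.4357
Price P = Σ PV = 979.2179.
Macaulay duration = Σ(t·PV) / P = 5,347.4357 / 979.2179 = 5.46093 half-year periods.
In years: 5.46093 / 2 = 2.73046 years.

2.7305 years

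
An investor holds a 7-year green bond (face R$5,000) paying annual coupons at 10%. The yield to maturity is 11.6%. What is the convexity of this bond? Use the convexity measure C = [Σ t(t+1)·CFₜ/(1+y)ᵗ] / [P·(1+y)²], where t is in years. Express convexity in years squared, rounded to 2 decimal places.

With y = 0.116:
  t   CF        PV=CF/(1+0.116)^t    t·PV        t(t+1)·PV
  1       500.00       448.0287       448.0287         896.0573
  2       500.00       401.4594       802.9188       2,408.7563
  3       500.00       359.7306     1,079.1919       4,316.7676
  4       500.00       322.3393     1,289.3571       6,446.7855
  5       500.00       288.8345     1,444.1724       8,665.0343
  6       500.00       258.8123     1,552.8735      10,870.1147
  7     5,500.00     2,551.0169    17,857.1180     142,856.9436
  Σ                  4,630.2215    24,473.6603     176,460.4594
P = 4,630.2215.
Convexity = Σ t(t+1)·PV / [P·(1+y)²] = 176,460.4594 / (4,630.2215 × 1.245456) = 30.59971.

30.60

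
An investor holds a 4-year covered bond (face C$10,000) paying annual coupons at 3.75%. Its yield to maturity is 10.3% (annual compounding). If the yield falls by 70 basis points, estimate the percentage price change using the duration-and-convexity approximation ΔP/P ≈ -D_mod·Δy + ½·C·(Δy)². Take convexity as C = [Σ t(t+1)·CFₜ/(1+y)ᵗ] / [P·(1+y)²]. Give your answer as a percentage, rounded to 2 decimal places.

With y = 0.103:
  t   CF        PV=CF/(1+0.103)^t    t·PV        t(t+1)·PV
  1       375.00       339.9819       339.9819         679.9637
  2       375.00       308.2338       616.4676       1,849.4027
  3       375.00       279.4504       838.3512       3,353.4048
  4    10,375.00     7,009.4841    28,037.9364     140,189.6822
  Σ                  7,937.1502    29,832.7371     146,072.4534
P = 7,937.1502; D_Mac = 3.75862 yrs; D_mod = 3.40763 yrs; C = 15.12700.
Duration effect: -3.40763 × (-0.007) = +0.023853
Convexity effect: 0.5 × 15.12700 × (-0.007)² = +0.0003706
ΔP/P ≈ +0.023853 + 0.0003706 = +0.024224 = +2.4224%.

+2.42%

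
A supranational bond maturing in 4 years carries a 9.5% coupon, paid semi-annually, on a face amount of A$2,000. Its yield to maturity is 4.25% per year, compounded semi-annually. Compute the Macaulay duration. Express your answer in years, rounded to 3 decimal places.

Periodic yield y = 0.02125. Discount each cash flow and weight by its period:
  t   CF        PV=CF/(1+0.02125)^t    t·PV
  1        95.00        93.0233        93.0233
  2        95.00        91.0876       182.1753
  3        95.00        89.1923       267.5769
  4        95.00        87.3364       349.3456
  5        95.00        85.5191       427.5956
  6        95.00        83.7397       502.4380
  7        95.00        81.9972       573.9805
  8     2,095.00     1,770.6286    14,165.0287
  Σ                  2,382.5242    16,561.1639
Price P = Σ PV = 2,382.5242.
Macaulay duration = Σ(t·PV) / P = 16,561.1639 / 2,382.5242 = 6.95110 half-year periods.
In years: 6.95110 / 2 = 3.47555 years.

3.476 years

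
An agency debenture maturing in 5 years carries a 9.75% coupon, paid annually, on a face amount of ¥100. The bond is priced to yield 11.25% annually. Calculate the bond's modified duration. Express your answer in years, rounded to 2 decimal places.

3.74 years

Periodic yield y = 0.1125. First find Macaulay duration:
  t   CF        PV=CF/(1+0.1125)^t    t·PV
  1         9.75         8.7640         8.7640
  2         9.75         7.8778        15.7556
  3         9.75         7.0812        21.2435
  4         9.75         6.3651        25.4604
  5       109.75        64.4028       322.0138
  Σ                     94.4908       393.2372
P = 94.4908; Macaulay duration = 393.2372 / 94.4908 = 4.16164 years.
Modified duration = D_Mac / (1 + y) = 4.16164 / 1.1125 = 3.74080 years.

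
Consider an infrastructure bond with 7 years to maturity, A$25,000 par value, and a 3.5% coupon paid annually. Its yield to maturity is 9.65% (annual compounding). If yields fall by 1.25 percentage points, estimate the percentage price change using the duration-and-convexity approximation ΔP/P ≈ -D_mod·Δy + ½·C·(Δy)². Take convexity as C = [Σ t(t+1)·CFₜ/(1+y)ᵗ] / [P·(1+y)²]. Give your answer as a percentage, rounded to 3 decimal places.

+7.338%

With y = 0.0965:
  t   CF        PV=CF/(1+0.0965)^t    t·PV        t(t+1)·PV
  1       875.00       797.9936       797.9936       1,595.9872
  2       875.00       727.7644     1,455.5287       4,366.5861
  3       875.00       663.7158     1,991.1473       7,964.5894
  4       875.00       605.3040     2,421.2158      12,106.0790
  5       875.00       552.0328     2,760.1639      16,560.9836
  6       875.00       503.4499     3,020.6992      21,144.8947
  7    25,875.00    13,577.5030    95,042.5208     760,340.1662
  Σ                 17,427.7633   107,489.2694     824,079.2863
P = 17,427.7633; D_Mac = 6.16770 yrs; D_mod = 5.62490 yrs; C = 39.32874.
Duration effect: -5.62490 × (-0.0125) = +0.070311
Convexity effect: 0.5 × 39.32874 × (-0.0125)² = +0.0030726
ΔP/P ≈ +0.070311 + 0.0030726 = +0.073384 = +7.3384%.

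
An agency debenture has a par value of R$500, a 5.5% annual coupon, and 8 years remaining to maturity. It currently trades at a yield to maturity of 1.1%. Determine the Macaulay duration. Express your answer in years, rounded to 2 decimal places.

Periodic yield y = 0.011. Discount each cash flow and weight by its year:
  t   CF        PV=CF/(1+0.011)^t    t·PV
  1        27.50        27.2008        27.2008
  2        27.50        26.9048        53.8097
  3        27.50        26.6121        79.8363
  4        27.50        26.3226       105.2902
  5        27.50        26.0362       130.1808
  6        27.50        25.7529       154.5173
  7        27.50        25.4727       178.3087
  8       527.50       483.2960     3,866.3682
  Σ                    667.5980     4,595.5120
Price P = Σ PV = 667.5980.
Macaulay duration = Σ(t·PV) / P = 4,595.5120 / 667.5980 = 6.88365 years.

6.88 years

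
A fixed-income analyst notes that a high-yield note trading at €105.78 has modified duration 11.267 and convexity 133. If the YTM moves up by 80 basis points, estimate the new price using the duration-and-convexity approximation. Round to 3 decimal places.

€96.696

Duration effect: -D_mod·Δy = -11.267 × (+0.008) = -0.090136
Convexity effect: ½·C·(Δy)² = 0.5 × 133 × (0.008)² = +0.0042560
ΔP/P ≈ -0.090136 + 0.0042560 = -0.085880
New price ≈ 105.78 × (1 - 0.085880) = 96.6956136.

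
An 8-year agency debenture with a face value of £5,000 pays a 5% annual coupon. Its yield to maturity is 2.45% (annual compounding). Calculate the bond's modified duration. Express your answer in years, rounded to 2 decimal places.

Periodic yield y = 0.0245. First find Macaulay duration:
  t   CF        PV=CF/(1+0.0245)^t    t·PV
  1       250.00       244.0215       244.0215
  2       250.00       238.1859       476.3718
  3       250.00       232.4899       697.4697
  4       250.00       226.9301       907.7205
  5       250.00       221.5033     1,107.5165
  6       250.00       216.2062     1,297.2375
  7       250.00       211.0359     1,477.2511
  8     5,250.00     4,325.7718    34,606.1741
  Σ                  5,916.1446    40,813.7627
P = 5,916.1446; Macaulay duration = 40,813.7627 / 5,916.1446 = 6.89871 years.
Modified duration = D_Mac / (1 + y) = 6.89871 / 1.0245 = 6.73373 years.

6.73 years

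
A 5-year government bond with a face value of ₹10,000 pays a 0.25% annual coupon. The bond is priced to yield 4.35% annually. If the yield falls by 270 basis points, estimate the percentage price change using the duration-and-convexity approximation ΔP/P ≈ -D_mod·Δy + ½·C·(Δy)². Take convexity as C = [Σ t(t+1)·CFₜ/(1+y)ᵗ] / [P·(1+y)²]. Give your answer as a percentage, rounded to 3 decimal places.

With y = 0.0435:
  t   CF        PV=CF/(1+0.0435)^t    t·PV        t(t+1)·PV
  1        25.00        23.9578        23.9578          47.9157
  2        25.00        22.9591        45.9182         137.7547
  3        25.00        22.0020        66.0061         264.0243
  4        25.00        21.0848        84.3393         421.6967
  5    10,025.00     8,102.5574    40,512.7868     243,076.7209
  Σ                  8,192.5612    40,733.0083     243,948.1122
P = 8,192.5612; D_Mac = 4.97195 yrs; D_mod = 4.76469 yrs; C = 27.34594.
Duration effect: -4.76469 × (-0.027) = +0.128647
Convexity effect: 0.5 × 27.34594 × (-0.027)² = +0.0099676
ΔP/P ≈ +0.128647 + 0.0099676 = +0.138614 = +13.8614%.

+13.861%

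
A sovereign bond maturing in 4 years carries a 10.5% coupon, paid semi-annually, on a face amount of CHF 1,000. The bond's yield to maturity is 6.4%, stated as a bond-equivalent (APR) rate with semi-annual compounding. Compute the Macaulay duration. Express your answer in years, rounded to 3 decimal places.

Periodic yield y = 0.032. Discount each cash flow and weight by its period:
  t   CF        PV=CF/(1+0.032)^t    t·PV
  1        52.50        50.8721        50.8721
  2        52.50        49.2947        98.5893
  3        52.50        47.7661       143.2984
  4        52.50        46.2850       185.1401
  5        52.50        44.8498       224.2492
  6        52.50        43.4591       260.7548
  7        52.50        42.1116       294.7810
  8     1,052.50       818.0588     6,544.4705
  Σ                  1,142.6973     7,802.1554
Price P = Σ PV = 1,142.6973.
Macaulay duration = Σ(t·PV) / P = 7,802.1554 / 1,142.6973 = 6.82784 half-year periods.
In years: 6.82784 / 2 = 3.41392 years.

3.414 years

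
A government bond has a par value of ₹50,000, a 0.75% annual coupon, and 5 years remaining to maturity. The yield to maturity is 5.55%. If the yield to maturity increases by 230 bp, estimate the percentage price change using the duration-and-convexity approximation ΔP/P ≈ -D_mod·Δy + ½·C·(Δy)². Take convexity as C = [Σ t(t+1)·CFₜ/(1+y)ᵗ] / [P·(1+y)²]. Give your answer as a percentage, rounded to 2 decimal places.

-10.01%

With y = 0.0555:
  t   CF        PV=CF/(1+0.0555)^t    t·PV        t(t+1)·PV
  1       375.00       355.2819       355.2819         710.5637
  2       375.00       336.6005       673.2011       2,019.6032
  3       375.00       318.9015       956.7045       3,826.8179
  4       375.00       302.1331     1,208.5324       6,042.6621
  5    50,375.00    38,452.4371   192,262.1857   1,153,573.1144
  Σ                 39,765.3541   195,455.9056   1,166,172.7613
P = 39,765.3541; D_Mac = 4.91523 yrs; D_mod = 4.65678 yrs; C = 26.32337.
Duration effect: -4.65678 × (+0.023) = -0.107106
Convexity effect: 0.5 × 26.32337 × (0.023)² = +0.0069625
ΔP/P ≈ -0.107106 + 0.0069625 = -0.100143 = -10.0143%.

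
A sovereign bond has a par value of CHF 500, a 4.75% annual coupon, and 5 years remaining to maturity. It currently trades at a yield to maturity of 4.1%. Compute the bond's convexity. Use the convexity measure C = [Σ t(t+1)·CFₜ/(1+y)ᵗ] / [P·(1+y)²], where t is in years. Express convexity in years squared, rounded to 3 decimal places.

With y = 0.041:
  t   CF        PV=CF/(1+0.041)^t    t·PV        t(t+1)·PV
  1        23.75        22.8146        22.8146          45.6292
  2        23.75        21.9160        43.8321         131.4963
  3        23.75        21.0529        63.1586         252.6345
  4        23.75        20.2237        80.8948         404.4741
  5       523.75       428.4206     2,142.1032      12,852.6193
  Σ                    514.4279     2,352.8033      13,686.8533
P = 514.4279.
Convexity = Σ t(t+1)·PV / [P·(1+y)²] = 13,686.8533 / (514.4279 × 1.083681) = 24.55148.

24.551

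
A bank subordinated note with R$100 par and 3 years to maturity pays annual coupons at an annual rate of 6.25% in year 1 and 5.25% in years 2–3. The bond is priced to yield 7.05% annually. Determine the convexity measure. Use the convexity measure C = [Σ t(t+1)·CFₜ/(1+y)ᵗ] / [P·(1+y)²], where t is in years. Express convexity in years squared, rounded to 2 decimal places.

With y = 0.0705:
  t   CF        PV=CF/(1+0.0705)^t    t·PV        t(t+1)·PV
  1         6.25         5.8384         5.8384          11.6768
  2         5.25         4.5813         9.1625          27.4876
  3       105.25        85.7950       257.3851       1,029.5403
  Σ                     96.2147       272.3860       1,068.7047
P = 96.2147.
Convexity = Σ t(t+1)·PV / [P·(1+y)²] = 1,068.7047 / (96.2147 × 1.145970) = 9.69266.

9.69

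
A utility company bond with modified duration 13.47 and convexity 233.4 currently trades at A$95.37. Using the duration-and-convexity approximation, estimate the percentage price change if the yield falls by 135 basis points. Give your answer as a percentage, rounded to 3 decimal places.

+20.311%

Duration effect: -D_mod·Δy = -13.47 × (-0.0135) = +0.181845
Convexity effect: ½·C·(Δy)² = 0.5 × 233.4 × (-0.0135)² = +0.021268575
ΔP/P ≈ +0.181845 + 0.021268575 = +0.203113575
= +20.3113575%.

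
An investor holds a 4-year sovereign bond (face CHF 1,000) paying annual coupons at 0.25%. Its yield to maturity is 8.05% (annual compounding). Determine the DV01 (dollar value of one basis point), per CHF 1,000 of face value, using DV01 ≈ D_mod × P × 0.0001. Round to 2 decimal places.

CHF 0.27

Periodic yield y = 0.0805.
  t   CF        PV=CF/(1+0.0805)^t    t·PV
  1         2.50         2.3137         2.3137
  2         2.50         2.1414         4.2827
  3         2.50         1.9818         5.9455
  4     1,002.50       735.5044     2,942.0177
  Σ                    741.9414     2,954.5597
P = 741.9414; D_Mac = 3.98220 yrs; D_mod = 3.68552 yrs.
DV01 ≈ 3.68552 × 741.9414 × 0.0001 = 0.273444.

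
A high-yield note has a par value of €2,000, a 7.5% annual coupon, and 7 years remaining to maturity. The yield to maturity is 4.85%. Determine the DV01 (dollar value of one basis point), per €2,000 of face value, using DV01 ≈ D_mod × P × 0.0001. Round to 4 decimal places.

Periodic yield y = 0.0485.
  t   CF        PV=CF/(1+0.0485)^t    t·PV
  1       150.00       143.0615       143.0615
  2       150.00       136.4440       272.8880
  3       150.00       130.1326       390.3977
  4       150.00       124.1131       496.4523
  5       150.00       118.3720       591.8601
  6       150.00       112.8965       677.3793
  7     2,150.00     1,543.3322    10,803.3254
  Σ                  2,308.3519    13,375.3642
P = 2,308.3519; D_Mac = 5.79434 yrs; D_mod = 5.52631 yrs.
DV01 ≈ 5.52631 × 2,308.3519 × 0.0001 = 1.275667.

€1.2757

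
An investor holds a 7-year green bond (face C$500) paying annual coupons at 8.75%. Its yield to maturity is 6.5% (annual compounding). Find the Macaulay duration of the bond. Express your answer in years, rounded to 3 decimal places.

5.611 years

Periodic yield y = 0.065. Discount each cash flow and weight by its year:
  t   CF        PV=CF/(1+0.065)^t    t·PV
  1        43.75        41.0798        41.0798
  2        43.75        38.5726        77.1452
  3        43.75        36.2184       108.6552
  4        43.75        34.0079       136.0315
  5        43.75        31.9323       159.6614
  6        43.75        29.9834       179.9002
  7       543.75       349.9065     2,449.3455
  Σ                    561.7008     3,151.8189
Price P = Σ PV = 561.7008.
Macaulay duration = Σ(t·PV) / P = 3,151.8189 / 561.7008 = 5.61121 years.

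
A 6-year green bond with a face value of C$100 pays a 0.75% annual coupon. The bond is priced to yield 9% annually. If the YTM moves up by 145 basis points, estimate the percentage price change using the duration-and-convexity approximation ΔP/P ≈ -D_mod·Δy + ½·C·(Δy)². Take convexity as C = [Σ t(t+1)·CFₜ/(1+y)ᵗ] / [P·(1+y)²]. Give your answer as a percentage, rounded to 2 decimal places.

With y = 0.09:
  t   CF        PV=CF/(1+0.09)^t    t·PV        t(t+1)·PV
  1         0.75         0.6881         0.6881           1.3761
  2         0.75         0.6313         1.2625           3.7876
  3         0.75         0.5791         1.7374           6.9497
  4         0.75         0.5313         2.1253          10.6264
  5         0.75         0.4874         2.4372          14.6235
  6       100.75        60.0739       360.4436       2,523.1052
  Σ                     62.9912       368.6941       2,560.4684
P = 62.9912; D_Mac = 5.85311 yrs; D_mod = 5.36982 yrs; C = 34.21265.
Duration effect: -5.36982 × (+0.0145) = -0.077862
Convexity effect: 0.5 × 34.21265 × (0.0145)² = +0.0035966
ΔP/P ≈ -0.077862 + 0.0035966 = -0.074266 = -7.4266%.

-7.43%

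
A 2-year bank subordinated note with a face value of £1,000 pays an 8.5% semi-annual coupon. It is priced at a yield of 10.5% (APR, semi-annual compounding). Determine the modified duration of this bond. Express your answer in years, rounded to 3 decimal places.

1.785 years

Periodic yield y = 0.0525. First find Macaulay duration:
  t   CF        PV=CF/(1+0.0525)^t    t·PV
  1        42.50        40.3800        40.3800
  2        42.50        38.3658        76.7317
  3        42.50        36.4521       109.3563
  4     1,042.50       849.5475     3,398.1898
  Σ                    964.7455     3,624.6579
P = 964.7455; Macaulay duration = 3,624.6579 / 964.7455 = 3.75711 half-year periods = 1.87856 years.
Modified duration = D_Mac / (1 + y) = 1.87856 / 1.0525 = 1.78485 years.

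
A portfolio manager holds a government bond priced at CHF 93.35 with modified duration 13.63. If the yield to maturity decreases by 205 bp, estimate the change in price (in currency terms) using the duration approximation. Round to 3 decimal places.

Duration approximation: ΔP/P ≈ -D_mod · Δy = -13.63 × (-0.0205) = +0.279415.
ΔP ≈ 93.35 × (+0.279415) = +26.08339025.

+CHF 26.083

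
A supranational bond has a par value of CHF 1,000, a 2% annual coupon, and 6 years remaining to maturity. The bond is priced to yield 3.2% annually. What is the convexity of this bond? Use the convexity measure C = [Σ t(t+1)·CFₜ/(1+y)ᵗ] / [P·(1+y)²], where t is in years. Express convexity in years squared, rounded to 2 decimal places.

36.84

With y = 0.032:
  t   CF        PV=CF/(1+0.032)^t    t·PV        t(t+1)·PV
  1        20.00        19.3798        19.3798          38.7597
  2        20.00        18.7789        37.5578         112.6735
  3        20.00        18.1966        54.5899         218.3595
  4        20.00        17.6324        70.5296         352.6478
  5        20.00        17.0857        85.4283         512.5695
  6     1,020.00       844.3490     5,066.0939      35,462.6576
  Σ                    935.4224     5,333.5793      36,697.6676
P = 935.4224.
Convexity = Σ t(t+1)·PV / [P·(1+y)²] = 36,697.6676 / (935.4224 × 1.065024) = 36.83590.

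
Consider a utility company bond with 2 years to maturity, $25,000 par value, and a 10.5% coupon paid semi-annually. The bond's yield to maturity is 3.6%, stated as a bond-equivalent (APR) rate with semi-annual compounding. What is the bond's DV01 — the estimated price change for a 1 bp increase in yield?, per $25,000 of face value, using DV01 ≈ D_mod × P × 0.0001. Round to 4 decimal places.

Periodic yield y = 0.018.
  t   CF        PV=CF/(1+0.018)^t    t·PV
  1     1,312.50     1,289.2927     1,289.2927
  2     1,312.50     1,266.4958     2,532.9916
  3     1,312.50     1,244.1020     3,732.3059
  4    26,312.50    24,500.2774    98,001.1095
  Σ                 28,300.1679   105,555.6998
P = 28,300.1679; D_Mac = 3.72986 half-year periods = 1.86493 yrs; D_mod = 1.83196 yrs.
DV01 ≈ 1.83196 × 28,300.1679 × 0.0001 = 5.184465.

$5.1845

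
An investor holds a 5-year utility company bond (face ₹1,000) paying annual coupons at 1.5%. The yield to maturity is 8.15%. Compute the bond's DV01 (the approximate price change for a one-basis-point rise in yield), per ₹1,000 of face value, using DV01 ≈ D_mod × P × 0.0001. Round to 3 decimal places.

Periodic yield y = 0.0815.
  t   CF        PV=CF/(1+0.0815)^t    t·PV
  1        15.00        13.8696        13.8696
  2        15.00        12.8244        25.6489
  3        15.00        11.8580        35.5740
  4        15.00        10.9644        43.8576
  5     1,015.00       686.0147     3,430.0735
  Σ                    735.5312     3,549.0237
P = 735.5312; D_Mac = 4.82512 yrs; D_mod = 4.46150 yrs.
DV01 ≈ 4.46150 × 735.5312 × 0.0001 = 0.328158.

₹0.328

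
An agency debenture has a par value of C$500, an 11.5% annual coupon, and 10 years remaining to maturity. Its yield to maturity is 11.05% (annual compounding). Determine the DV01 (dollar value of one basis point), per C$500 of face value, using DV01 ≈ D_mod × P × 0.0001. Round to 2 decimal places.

C$0.30

Periodic yield y = 0.1105.
  t   CF        PV=CF/(1+0.1105)^t    t·PV
  1        57.50        51.7785        51.7785
  2        57.50        46.6263        93.2525
  3        57.50        41.9867       125.9602
  4        57.50        37.8089       151.2354
  5        57.50        34.0467       170.2335
  6        57.50        30.6589       183.9534
  7        57.50        27.6082       193.2573
  8        57.50        24.8610       198.8883
  9        57.50        22.3873       201.4853
  10      557.50       195.4606     1,954.6061
  Σ                    513.2230     3,324.6505
P = 513.2230; D_Mac = 6.47798 yrs; D_mod = 5.83339 yrs.
DV01 ≈ 5.83339 × 513.2230 × 0.0001 = 0.299383.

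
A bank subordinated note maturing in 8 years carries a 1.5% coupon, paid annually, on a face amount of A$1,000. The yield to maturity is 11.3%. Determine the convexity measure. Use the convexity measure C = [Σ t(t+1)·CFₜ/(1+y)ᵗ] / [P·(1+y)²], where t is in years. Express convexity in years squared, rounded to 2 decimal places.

52.29

With y = 0.113:
  t   CF        PV=CF/(1+0.113)^t    t·PV        t(t+1)·PV
  1        15.00        13.4771        13.4771          26.9542
  2        15.00        12.1088        24.2176          72.6528
  3        15.00        10.8794        32.6383         130.5530
  4        15.00         9.7749        39.0994         195.4972
  5        15.00         8.7824        43.9122         263.4733
  6        15.00         7.8908        47.3447         331.4130
  7        15.00         7.0897        49.6276         397.0207
  8     1,015.00       431.0272     3,448.2180      31,033.9620
  Σ                    501.0303     3,698.5349      32,451.5263
P = 501.0303.
Convexity = Σ t(t+1)·PV / [P·(1+y)²] = 32,451.5263 / (501.0303 × 1.238769) = 52.28544.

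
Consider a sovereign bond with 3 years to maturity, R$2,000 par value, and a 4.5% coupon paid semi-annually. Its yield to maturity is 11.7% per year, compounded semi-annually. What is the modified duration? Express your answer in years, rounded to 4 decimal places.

Periodic yield y = 0.0585. First find Macaulay duration:
  t   CF        PV=CF/(1+0.0585)^t    t·PV
  1        45.00        42.5130        42.5130
  2        45.00        40.1634        80.3269
  3        45.00        37.9437       113.8312
  4        45.00        35.8467       143.3868
  5        45.00        33.8656       169.3278
  6     2,045.00     1,453.9455     8,723.6732
  Σ                  1,644.2779     9,273.0588
P = 1,644.2779; Macaulay duration = 9,273.0588 / 1,644.2779 = 5.63959 half-year periods = 2.81980 years.
Modified duration = D_Mac / (1 + y) = 2.81980 / 1.0585 = 2.66396 years.

2.6640 years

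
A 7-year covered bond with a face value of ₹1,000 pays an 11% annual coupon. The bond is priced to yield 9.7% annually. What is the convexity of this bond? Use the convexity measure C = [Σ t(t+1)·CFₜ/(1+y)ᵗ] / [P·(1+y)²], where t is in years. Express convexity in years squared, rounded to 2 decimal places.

31.64

With y = 0.097:
  t   CF        PV=CF/(1+0.097)^t    t·PV        t(t+1)·PV
  1       110.00       100.2735       100.2735         200.5469
  2       110.00        91.4070       182.8140         548.4420
  3       110.00        83.3245       249.9735         999.8942
  4       110.00        75.9567       303.8269       1,519.1343
  5       110.00        69.2404       346.2020       2,077.2119
  6       110.00        63.1180       378.7077       2,650.9541
  7     1,110.00       580.5994     4,064.1958      32,513.5666
  Σ                  1,063.9195     5,625.9934      40,509.7501
P = 1,063.9195.
Convexity = Σ t(t+1)·PV / [P·(1+y)²] = 40,509.7501 / (1,063.9195 × 1.203409) = 31.64008.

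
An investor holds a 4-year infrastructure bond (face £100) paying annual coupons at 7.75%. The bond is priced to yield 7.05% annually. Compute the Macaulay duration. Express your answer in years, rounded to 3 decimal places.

3.594 years

Periodic yield y = 0.0705. Discount each cash flow and weight by its year:
  t   CF        PV=CF/(1+0.0705)^t    t·PV
  1         7.75         7.2396         7.2396
  2         7.75         6.7628        13.5257
  3         7.75         6.3174        18.9523
  4       107.75        82.0485       328.1940
  Σ                    102.3684       367.9116
Price P = Σ PV = 102.3684.
Macaulay duration = Σ(t·PV) / P = 367.9116 / 102.3684 = 3.59400 years.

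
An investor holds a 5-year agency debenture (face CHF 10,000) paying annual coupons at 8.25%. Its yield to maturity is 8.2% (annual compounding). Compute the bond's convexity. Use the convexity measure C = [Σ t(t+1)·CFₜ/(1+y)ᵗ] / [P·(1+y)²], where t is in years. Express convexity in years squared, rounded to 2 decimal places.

20.85

With y = 0.082:
  t   CF        PV=CF/(1+0.082)^t    t·PV        t(t+1)·PV
  1       825.00       762.4769       762.4769       1,524.9538
  2       825.00       704.6921     1,409.3843       4,228.1528
  3       825.00       651.2866     1,953.8599       7,815.4396
  4       825.00       601.9285     2,407.7140      12,038.5700
  5    10,825.00     7,299.4746    36,497.3730     218,984.2377
  Σ                 10,019.8588    43,030.8080     244,591.3540
P = 10,019.8588.
Convexity = Σ t(t+1)·PV / [P·(1+y)²] = 244,591.3540 / (10,019.8588 × 1.170724) = 20.85091.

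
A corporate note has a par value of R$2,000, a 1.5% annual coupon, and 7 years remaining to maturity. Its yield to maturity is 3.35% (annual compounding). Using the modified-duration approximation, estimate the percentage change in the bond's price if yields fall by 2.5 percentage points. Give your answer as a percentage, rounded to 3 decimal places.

Periodic yield y = 0.0335. Modified duration first:
  t   CF        PV=CF/(1+0.0335)^t    t·PV
  1        30.00        29.0276        29.0276
  2        30.00        28.0867        56.1733
  3        30.00        27.1763        81.5288
  4        30.00        26.2954       105.1815
  5        30.00        25.4430       127.2152
  6        30.00        24.6183       147.7099
  7     2,030.00     1,611.8428    11,282.8993
  Σ                  1,772.4900    11,829.7356
P = 1,772.4900; D_Mac = 6.67408 yrs; D_mod = 6.67408/(1+0.0335) = 6.45774 yrs.
ΔP/P ≈ -D_mod · Δy = -6.45774 × (-0.025) = +0.161444 = +16.1444%.

+16.144%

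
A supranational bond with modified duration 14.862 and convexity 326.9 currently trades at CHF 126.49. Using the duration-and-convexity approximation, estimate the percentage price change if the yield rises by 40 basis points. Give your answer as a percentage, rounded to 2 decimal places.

Duration effect: -D_mod·Δy = -14.862 × (+0.004) = -0.059448
Convexity effect: ½·C·(Δy)² = 0.5 × 326.9 × (0.004)² = +0.0026152
ΔP/P ≈ -0.059448 + 0.0026152 = -0.0568328
= -5.68328%.

-5.68%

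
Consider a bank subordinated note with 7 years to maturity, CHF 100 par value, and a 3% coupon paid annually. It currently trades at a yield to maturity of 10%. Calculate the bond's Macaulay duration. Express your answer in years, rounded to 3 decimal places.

Periodic yield y = 0.1. Discount each cash flow and weight by its year:
  t   CF        PV=CF/(1+0.1)^t    t·PV
  1         3.00         2.7273         2.7273
  2         3.00         2.4793         4.9587
  3         3.00         2.2539         6.7618
  4         3.00         2.0490         8.1962
  5         3.00         1.8628         9.3138
  6         3.00         1.6934        10.1605
  7       103.00        52.8553       369.9870
  Σ                     65.9211       412.1053
Price P = Σ PV = 65.9211.
Macaulay duration = Σ(t·PV) / P = 412.1053 / 65.9211 = 6.25150 years.

6.251 years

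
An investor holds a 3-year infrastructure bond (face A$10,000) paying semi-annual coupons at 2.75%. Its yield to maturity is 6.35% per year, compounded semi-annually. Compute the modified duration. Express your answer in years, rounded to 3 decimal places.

Periodic yield y = 0.03175. First find Macaulay duration:
  t   CF        PV=CF/(1+0.03175)^t    t·PV
  1       137.50       133.2687       133.2687
  2       137.50       129.1676       258.3353
  3       137.50       125.1928       375.5783
  4       137.50       121.3402       485.3609
  5       137.50       117.6062       588.0311
  6    10,137.50     8,403.9605    50,423.7629
  Σ                  9,030.5361    52,264.3373
P = 9,030.5361; Macaulay duration = 52,264.3373 / 9,030.5361 = 5.78751 half-year periods = 2.89376 years.
Modified duration = D_Mac / (1 + y) = 2.89376 / 1.03175 = 2.80471 years.

2.805 years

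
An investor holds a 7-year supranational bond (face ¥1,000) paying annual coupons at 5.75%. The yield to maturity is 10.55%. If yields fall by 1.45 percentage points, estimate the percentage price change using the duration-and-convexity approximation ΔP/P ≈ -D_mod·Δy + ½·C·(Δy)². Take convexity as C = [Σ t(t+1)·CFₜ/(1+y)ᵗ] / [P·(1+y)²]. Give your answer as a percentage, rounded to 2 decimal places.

With y = 0.1055:
  t   CF        PV=CF/(1+0.1055)^t    t·PV        t(t+1)·PV
  1        57.50        52.0127        52.0127         104.0253
  2        57.50        47.0490        94.0980         282.2940
  3        57.50        42.5590       127.6771         510.7082
  4        57.50        38.4975       153.9901         769.9506
  5        57.50        34.8236       174.1182       1,044.7091
  6        57.50        31.5003       189.0021       1,323.0147
  7     1,057.50       524.0457     3,668.3198      29,346.5582
  Σ                    770.4879     4,459.2179      33,381.2601
P = 770.4879; D_Mac = 5.78753 yrs; D_mod = 5.23521 yrs; C = 35.45026.
Duration effect: -5.23521 × (-0.0145) = +0.075911
Convexity effect: 0.5 × 35.45026 × (-0.0145)² = +0.0037267
ΔP/P ≈ +0.075911 + 0.0037267 = +0.079637 = +7.9637%.

+7.96%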